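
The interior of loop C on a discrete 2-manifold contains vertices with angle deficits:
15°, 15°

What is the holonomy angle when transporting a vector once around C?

Holonomy = total enclosed curvature = 15° + 15° = 30°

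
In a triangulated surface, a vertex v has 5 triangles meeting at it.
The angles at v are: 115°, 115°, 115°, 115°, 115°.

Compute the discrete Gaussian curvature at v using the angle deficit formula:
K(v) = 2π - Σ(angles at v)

Sum of angles = 575°. K = 360° - 575° = -215°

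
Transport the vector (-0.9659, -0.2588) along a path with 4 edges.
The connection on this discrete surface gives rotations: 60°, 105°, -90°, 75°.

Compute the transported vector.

Total rotation: 60° + 105° + (-90°) + 75° = 150°. Final vector: (0.9659, -0.2588)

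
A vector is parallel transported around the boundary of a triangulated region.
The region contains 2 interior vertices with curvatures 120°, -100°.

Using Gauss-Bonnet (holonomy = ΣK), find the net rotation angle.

Holonomy = total enclosed curvature = 120° + (-100°) = 20°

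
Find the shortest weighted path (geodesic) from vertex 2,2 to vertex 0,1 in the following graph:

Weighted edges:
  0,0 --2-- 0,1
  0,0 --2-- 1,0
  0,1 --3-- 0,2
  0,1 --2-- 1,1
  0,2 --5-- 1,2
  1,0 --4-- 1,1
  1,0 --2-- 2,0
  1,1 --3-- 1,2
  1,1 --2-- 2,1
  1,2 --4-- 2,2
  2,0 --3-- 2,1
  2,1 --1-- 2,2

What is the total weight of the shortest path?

Shortest path: 2,2 → 2,1 → 1,1 → 0,1, total weight = 5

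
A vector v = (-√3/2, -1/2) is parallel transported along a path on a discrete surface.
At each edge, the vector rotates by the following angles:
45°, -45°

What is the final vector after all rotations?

Total rotation: 45° + (-45°) = 0°. Final vector: (-0.8660, -0.5000)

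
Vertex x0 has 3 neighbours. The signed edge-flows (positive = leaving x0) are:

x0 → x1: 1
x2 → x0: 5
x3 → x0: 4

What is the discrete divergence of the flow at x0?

Divergence = sum of outgoing flows = 1 + (-5) + (-4) = -8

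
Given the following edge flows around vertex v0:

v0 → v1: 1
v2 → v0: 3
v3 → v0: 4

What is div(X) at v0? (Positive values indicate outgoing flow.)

Divergence = sum of outgoing flows = 1 + (-3) + (-4) = -6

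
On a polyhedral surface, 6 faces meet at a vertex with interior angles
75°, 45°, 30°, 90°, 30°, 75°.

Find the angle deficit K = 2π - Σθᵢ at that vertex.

Sum of angles = 345°. K = 360° - 345° = 15°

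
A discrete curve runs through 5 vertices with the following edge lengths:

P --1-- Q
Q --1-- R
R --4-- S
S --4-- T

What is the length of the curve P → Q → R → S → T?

Arc length = 1 + 1 + 4 + 4 = 10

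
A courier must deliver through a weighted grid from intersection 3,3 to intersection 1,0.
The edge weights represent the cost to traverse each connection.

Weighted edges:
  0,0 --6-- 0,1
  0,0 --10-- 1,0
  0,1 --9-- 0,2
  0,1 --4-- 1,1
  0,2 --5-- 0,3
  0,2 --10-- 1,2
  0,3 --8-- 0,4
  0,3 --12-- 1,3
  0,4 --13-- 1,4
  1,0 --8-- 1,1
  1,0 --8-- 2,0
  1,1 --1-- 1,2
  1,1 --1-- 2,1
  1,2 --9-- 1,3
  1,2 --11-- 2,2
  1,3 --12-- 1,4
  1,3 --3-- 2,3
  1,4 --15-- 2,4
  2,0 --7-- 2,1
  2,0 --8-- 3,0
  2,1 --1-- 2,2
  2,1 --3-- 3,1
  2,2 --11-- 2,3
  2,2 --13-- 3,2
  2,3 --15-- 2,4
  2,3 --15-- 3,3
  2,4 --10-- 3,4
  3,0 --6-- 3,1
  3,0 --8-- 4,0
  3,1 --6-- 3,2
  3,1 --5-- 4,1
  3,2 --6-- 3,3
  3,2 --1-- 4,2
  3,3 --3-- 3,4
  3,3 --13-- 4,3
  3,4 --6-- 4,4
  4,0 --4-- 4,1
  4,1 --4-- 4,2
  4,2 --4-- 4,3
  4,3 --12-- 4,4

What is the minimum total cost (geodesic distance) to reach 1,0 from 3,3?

Shortest path: 3,3 → 3,2 → 3,1 → 2,1 → 1,1 → 1,0, total weight = 24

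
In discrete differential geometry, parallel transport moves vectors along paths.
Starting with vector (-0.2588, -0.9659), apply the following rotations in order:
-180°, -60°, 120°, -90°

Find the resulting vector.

Total rotation: (-180°) + (-60°) + 120° + (-90°) = -210° ≡ 150° (mod 360°). Final vector: (0.7071, 0.7071)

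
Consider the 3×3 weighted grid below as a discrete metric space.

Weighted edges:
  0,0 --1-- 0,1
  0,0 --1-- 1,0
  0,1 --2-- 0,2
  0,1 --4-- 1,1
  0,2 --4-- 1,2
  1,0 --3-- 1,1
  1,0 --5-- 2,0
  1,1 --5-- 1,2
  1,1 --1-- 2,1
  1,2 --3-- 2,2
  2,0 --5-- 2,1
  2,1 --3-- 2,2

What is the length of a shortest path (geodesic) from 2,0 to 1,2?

Shortest path: 2,0 → 2,1 → 1,1 → 1,2, total weight = 11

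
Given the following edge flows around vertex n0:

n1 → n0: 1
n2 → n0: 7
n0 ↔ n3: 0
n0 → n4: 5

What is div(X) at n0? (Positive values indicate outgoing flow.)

Divergence = sum of outgoing flows = (-1) + (-7) + 0 + 5 = -3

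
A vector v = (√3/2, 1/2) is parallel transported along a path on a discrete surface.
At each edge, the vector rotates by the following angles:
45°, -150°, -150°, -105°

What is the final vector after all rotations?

Total rotation: 45° + (-150°) + (-150°) + (-105°) = -360° ≡ 0° (mod 360°). Final vector: (0.8660, 0.5000)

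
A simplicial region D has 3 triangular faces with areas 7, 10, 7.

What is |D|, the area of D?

7 + 10 + 7 = 24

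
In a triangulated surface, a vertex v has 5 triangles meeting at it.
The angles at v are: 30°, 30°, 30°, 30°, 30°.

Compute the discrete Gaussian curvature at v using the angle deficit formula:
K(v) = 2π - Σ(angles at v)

Sum of angles = 150°. K = 360° - 150° = 210° = 7π/6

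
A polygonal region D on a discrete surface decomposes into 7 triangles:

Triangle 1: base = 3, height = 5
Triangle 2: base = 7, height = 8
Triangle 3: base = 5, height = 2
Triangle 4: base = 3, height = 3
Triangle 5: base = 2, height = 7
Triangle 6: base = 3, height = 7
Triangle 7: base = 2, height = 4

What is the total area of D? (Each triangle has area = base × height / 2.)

(1/2)×3×5 + (1/2)×7×8 + (1/2)×5×2 + (1/2)×3×3 + (1/2)×2×7 + (1/2)×3×7 + (1/2)×2×4 = 66.5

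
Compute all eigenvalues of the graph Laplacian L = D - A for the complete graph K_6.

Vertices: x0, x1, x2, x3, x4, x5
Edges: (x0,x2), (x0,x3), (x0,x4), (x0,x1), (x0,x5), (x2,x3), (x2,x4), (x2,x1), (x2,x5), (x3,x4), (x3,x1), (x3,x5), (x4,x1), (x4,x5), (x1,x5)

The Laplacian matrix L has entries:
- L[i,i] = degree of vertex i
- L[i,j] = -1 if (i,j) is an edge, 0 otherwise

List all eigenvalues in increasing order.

For the complete graph K_n, L = nI − J (J = all-ones matrix). J has eigenvalues n (once, eigenvector 𝟙) and 0 (multiplicity n−1), so L has eigenvalues 0 (once) and n (multiplicity n−1). Here n = 6: eigenvalue 0 once and 6 with multiplicity 5.
Laplacian eigenvalues (increasing order): [0.0, 6.0, 6.0, 6.0, 6.0, 6.0]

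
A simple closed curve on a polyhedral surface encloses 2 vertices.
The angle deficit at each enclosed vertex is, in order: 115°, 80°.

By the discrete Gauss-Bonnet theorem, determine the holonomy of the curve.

Holonomy = total enclosed curvature = 115° + 80° = 195°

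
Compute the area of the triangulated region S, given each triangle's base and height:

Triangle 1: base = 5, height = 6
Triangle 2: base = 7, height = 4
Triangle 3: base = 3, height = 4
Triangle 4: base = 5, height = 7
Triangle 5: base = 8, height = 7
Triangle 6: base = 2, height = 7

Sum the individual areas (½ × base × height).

(1/2)×5×6 + (1/2)×7×4 + (1/2)×3×4 + (1/2)×5×7 + (1/2)×8×7 + (1/2)×2×7 = 87.5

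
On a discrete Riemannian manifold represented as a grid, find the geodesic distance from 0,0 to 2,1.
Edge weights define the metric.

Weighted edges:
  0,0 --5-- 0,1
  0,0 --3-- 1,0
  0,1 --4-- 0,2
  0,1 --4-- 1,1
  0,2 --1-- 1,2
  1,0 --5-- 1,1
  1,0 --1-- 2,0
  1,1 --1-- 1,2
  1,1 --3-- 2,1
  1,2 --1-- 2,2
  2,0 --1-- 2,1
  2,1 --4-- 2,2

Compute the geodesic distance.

Shortest path: 0,0 → 1,0 → 2,0 → 2,1, total weight = 5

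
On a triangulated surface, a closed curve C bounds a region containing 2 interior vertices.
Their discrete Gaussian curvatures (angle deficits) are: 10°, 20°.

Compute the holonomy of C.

Holonomy = total enclosed curvature = 10° + 20° = 30°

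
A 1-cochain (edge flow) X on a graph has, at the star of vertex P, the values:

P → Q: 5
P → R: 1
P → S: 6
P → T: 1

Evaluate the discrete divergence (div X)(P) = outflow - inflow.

Divergence = sum of outgoing flows = 5 + 1 + 6 + 1 = 13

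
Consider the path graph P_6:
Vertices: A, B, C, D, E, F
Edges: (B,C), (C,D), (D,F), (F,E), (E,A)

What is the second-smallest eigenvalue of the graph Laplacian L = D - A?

The path graph P_n has Laplacian eigenvalues λ_k = 2 − 2cos(kπ/n), k = 0, 1, …, n−1. Here n = 6:
k=0: 2 − 2cos(0) = 0.0; k=1: 2 − 2cos(π/6) = 0.2679; k=2: 2 − 2cos(π/3) = 1.0; k=3: 2 − 2cos(π/2) = 2.0; k=4: 2 − 2cos(2π/3) = 3.0; k=5: 2 − 2cos(5π/6) = 3.7321.
Laplacian eigenvalues: [0.0, 0.2679, 1.0, 2.0, 3.0, 3.7321]. Algebraic connectivity (smallest non-zero eigenvalue) = 0.2679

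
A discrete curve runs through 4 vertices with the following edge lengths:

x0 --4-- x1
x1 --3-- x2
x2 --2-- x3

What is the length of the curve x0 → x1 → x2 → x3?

Arc length = 4 + 3 + 2 = 9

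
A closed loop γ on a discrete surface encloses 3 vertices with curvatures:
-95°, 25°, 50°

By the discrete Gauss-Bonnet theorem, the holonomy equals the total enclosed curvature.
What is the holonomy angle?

Holonomy = total enclosed curvature = (-95°) + 25° + 50° = -20°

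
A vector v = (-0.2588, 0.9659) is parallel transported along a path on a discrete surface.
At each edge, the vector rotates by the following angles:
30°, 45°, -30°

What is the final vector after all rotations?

Total rotation: 30° + 45° + (-30°) = 45°. Final vector: (-0.8660, 0.5000)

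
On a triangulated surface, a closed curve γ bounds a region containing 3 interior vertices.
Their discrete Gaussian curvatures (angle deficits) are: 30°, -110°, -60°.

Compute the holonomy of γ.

Holonomy = total enclosed curvature = 30° + (-110°) + (-60°) = -140°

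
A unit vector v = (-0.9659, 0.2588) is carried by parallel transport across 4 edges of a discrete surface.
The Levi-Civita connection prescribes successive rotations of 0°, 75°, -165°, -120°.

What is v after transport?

Total rotation: 0° + 75° + (-165°) + (-120°) = -210° ≡ 150° (mod 360°). Final vector: (0.7071, -0.7071)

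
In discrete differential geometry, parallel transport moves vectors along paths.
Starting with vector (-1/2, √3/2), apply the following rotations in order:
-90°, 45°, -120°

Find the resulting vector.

Total rotation: (-90°) + 45° + (-120°) = -165°. Final vector: (0.7071, -0.7071)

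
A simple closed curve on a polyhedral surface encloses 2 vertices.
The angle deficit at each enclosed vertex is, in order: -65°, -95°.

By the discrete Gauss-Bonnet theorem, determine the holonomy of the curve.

Holonomy = total enclosed curvature = (-65°) + (-95°) = -160°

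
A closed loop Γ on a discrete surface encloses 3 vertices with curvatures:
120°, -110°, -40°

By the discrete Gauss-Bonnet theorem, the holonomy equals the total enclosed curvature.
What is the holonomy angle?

Holonomy = total enclosed curvature = 120° + (-110°) + (-40°) = -30°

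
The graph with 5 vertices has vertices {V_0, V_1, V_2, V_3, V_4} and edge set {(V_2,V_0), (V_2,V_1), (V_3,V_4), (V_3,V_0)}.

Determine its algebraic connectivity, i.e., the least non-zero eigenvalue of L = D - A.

Degrees: deg(V_0) = 2, deg(V_1) = 1, deg(V_2) = 2, deg(V_3) = 2, deg(V_4) = 1.
L = D − A with rows/columns ordered (V_0, V_1, V_2, V_3, V_4):
  [ 2,  0, -1, -1,  0]
  [ 0,  1, -1,  0,  0]
  [-1, -1,  2,  0,  0]
  [-1,  0,  0,  2, -1]
  [ 0,  0,  0, -1,  1]
Characteristic polynomial: det(λI − L) = λ(λ² − 3λ + 1)(λ² − 5λ + 5).
Roots: λ = 0; (λ² − 3λ + 1) = 0 ⇒ λ = (3 ± √5)/2 ≈ 0.382, 2.618; (λ² − 5λ + 5) = 0 ⇒ λ = (5 ± √5)/2 ≈ 1.382, 3.618.
(Check: the roots sum (with multiplicity) to 8, matching trace L = Σdeg = 2·4 = 8.)
Laplacian eigenvalues: [0.0, 0.382, 1.382, 2.618, 3.618]. Algebraic connectivity (smallest non-zero eigenvalue) = 0.382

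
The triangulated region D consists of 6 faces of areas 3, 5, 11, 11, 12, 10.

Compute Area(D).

3 + 5 + 11 + 11 + 12 + 10 = 52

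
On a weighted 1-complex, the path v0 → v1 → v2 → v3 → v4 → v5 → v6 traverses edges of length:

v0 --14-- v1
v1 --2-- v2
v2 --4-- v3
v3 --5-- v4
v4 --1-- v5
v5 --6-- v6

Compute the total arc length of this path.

Arc length = 14 + 2 + 4 + 5 + 1 + 6 = 32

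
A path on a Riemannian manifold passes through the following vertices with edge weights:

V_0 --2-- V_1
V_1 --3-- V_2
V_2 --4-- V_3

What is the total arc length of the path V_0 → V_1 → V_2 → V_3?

Arc length = 2 + 3 + 4 = 9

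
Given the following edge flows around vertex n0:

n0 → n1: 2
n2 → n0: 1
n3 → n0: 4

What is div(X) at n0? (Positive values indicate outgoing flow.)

Divergence = sum of outgoing flows = 2 + (-1) + (-4) = -3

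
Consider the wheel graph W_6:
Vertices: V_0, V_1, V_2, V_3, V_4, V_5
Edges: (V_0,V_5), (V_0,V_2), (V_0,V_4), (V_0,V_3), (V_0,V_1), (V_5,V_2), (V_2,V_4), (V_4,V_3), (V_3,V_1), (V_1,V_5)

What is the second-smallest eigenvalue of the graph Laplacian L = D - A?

The wheel W_6 is the join K_1 ∨ C_5 (a hub joined to every vertex of a cycle of length 5). For a join G ∨ H (G on p vertices, H on q vertices) the Laplacian spectrum is 0, p+q, the eigenvalues of L(G) other than one 0 each shifted by +q, and the eigenvalues of L(H) other than one 0 each shifted by +p. With G = K_1 (p = 1, nothing left after dropping its 0) and H = C_5 (q = 5, eigenvalues 2 − 2cos(2πk/5), k = 0, …, 4; drop k = 0), the spectrum of W_6 is 0, 6, and 1 + (2 − 2cos(2πk/5)) = 3 − 2cos(2πk/5) for k = 1, …, 4:
k=1: 3 − 2cos(2π/5) = 2.382; k=2: 3 − 2cos(4π/5) = 4.618; k=3: 3 − 2cos(6π/5) = 4.618; k=4: 3 − 2cos(8π/5) = 2.382.
Laplacian eigenvalues: [0.0, 2.382, 2.382, 4.618, 4.618, 6.0]. Algebraic connectivity (smallest non-zero eigenvalue) = 2.382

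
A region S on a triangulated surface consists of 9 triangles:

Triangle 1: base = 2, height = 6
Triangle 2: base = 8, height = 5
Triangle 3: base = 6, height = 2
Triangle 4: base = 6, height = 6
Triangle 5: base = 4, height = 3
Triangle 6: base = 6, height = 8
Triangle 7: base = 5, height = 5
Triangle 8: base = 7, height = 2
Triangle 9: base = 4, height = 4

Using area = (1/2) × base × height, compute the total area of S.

(1/2)×2×6 + (1/2)×8×5 + (1/2)×6×2 + (1/2)×6×6 + (1/2)×4×3 + (1/2)×6×8 + (1/2)×5×5 + (1/2)×7×2 + (1/2)×4×4 = 107.5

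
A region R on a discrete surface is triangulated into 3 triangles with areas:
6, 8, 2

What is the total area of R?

6 + 8 + 2 = 16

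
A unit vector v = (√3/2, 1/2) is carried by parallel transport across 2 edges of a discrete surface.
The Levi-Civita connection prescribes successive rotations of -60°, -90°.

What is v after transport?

Total rotation: (-60°) + (-90°) = -150°. Final vector: (-0.5000, -0.8660)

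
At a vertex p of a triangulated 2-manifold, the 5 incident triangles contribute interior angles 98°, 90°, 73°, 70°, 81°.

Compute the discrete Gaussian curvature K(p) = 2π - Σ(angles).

Sum of angles = 412°. K = 360° - 412° = -52° = -13π/45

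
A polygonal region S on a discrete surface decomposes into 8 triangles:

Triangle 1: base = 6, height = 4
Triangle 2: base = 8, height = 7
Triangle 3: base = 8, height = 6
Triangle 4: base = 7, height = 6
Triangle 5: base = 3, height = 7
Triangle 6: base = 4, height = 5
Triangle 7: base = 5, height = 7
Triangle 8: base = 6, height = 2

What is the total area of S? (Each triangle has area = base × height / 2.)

(1/2)×6×4 + (1/2)×8×7 + (1/2)×8×6 + (1/2)×7×6 + (1/2)×3×7 + (1/2)×4×5 + (1/2)×5×7 + (1/2)×6×2 = 129.0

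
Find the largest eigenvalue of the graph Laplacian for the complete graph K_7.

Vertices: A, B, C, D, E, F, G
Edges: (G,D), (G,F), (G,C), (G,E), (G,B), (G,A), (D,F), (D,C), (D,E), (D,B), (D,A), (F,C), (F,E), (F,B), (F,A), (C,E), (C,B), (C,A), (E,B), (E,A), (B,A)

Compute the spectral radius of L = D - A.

For the complete graph K_n, L = nI − J (J = all-ones matrix). J has eigenvalues n (once, eigenvector 𝟙) and 0 (multiplicity n−1), so L has eigenvalues 0 (once) and n (multiplicity n−1). Here n = 7: eigenvalue 0 once and 7 with multiplicity 6.
Laplacian eigenvalues: [0.0, 7.0, 7.0, 7.0, 7.0, 7.0, 7.0]. Largest eigenvalue (spectral radius) = 7.0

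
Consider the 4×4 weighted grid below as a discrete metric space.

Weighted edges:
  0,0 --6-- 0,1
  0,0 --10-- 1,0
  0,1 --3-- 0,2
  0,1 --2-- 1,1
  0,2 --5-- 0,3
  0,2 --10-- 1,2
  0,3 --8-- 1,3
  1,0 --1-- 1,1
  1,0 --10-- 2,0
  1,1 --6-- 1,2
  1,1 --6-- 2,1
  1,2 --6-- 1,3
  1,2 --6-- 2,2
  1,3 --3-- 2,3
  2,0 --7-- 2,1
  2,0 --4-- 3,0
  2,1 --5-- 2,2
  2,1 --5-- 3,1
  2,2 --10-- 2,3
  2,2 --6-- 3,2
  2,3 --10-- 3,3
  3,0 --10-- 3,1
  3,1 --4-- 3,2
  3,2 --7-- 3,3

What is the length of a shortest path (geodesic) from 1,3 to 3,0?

Shortest path: 1,3 → 1,2 → 1,1 → 1,0 → 2,0 → 3,0, total weight = 27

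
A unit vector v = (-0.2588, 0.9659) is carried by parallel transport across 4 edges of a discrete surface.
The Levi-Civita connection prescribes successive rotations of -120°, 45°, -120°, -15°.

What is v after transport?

Total rotation: (-120°) + 45° + (-120°) + (-15°) = -210° ≡ 150° (mod 360°). Final vector: (-0.2588, -0.9659)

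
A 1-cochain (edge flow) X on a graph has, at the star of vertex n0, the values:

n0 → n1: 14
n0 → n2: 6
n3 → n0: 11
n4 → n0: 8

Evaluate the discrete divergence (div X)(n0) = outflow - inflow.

Divergence = sum of outgoing flows = 14 + 6 + (-11) + (-8) = 1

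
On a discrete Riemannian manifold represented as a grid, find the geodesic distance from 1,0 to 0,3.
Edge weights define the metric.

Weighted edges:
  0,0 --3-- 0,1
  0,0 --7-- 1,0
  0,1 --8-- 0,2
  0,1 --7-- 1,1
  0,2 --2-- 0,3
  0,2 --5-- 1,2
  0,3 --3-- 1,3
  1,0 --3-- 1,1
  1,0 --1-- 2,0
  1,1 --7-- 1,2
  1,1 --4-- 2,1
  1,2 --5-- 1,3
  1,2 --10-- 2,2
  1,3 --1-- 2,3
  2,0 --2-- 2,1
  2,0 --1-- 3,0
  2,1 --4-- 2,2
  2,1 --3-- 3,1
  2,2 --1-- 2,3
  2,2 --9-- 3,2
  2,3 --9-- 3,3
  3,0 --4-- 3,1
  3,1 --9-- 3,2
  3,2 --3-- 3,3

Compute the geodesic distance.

Shortest path: 1,0 → 2,0 → 2,1 → 2,2 → 2,3 → 1,3 → 0,3, total weight = 12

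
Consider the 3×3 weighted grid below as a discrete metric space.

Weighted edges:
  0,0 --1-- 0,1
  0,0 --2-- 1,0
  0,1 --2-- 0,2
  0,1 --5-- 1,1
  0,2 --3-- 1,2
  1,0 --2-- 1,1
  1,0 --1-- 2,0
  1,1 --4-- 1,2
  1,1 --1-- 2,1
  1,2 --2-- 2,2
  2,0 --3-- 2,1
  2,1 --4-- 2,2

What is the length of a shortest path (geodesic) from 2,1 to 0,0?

Shortest path: 2,1 → 1,1 → 1,0 → 0,0, total weight = 5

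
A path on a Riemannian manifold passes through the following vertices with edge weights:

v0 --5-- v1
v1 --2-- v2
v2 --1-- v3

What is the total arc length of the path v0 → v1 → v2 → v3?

Arc length = 5 + 2 + 1 = 8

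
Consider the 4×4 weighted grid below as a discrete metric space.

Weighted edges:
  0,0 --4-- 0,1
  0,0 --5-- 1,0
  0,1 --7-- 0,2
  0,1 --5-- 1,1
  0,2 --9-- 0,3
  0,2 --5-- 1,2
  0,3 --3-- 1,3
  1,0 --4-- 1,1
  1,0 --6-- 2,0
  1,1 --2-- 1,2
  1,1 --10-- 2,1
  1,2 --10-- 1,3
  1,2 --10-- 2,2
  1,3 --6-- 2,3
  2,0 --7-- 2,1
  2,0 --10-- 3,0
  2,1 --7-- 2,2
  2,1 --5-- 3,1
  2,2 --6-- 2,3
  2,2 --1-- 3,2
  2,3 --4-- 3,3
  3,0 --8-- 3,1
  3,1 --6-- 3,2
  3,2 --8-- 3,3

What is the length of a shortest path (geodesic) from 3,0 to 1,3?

Shortest path: 3,0 → 3,1 → 3,2 → 2,2 → 2,3 → 1,3, total weight = 27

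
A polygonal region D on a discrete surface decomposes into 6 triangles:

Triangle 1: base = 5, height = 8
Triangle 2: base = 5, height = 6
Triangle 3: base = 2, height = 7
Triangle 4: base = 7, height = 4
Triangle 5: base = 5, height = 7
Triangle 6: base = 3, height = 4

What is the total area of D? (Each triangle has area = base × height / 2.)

(1/2)×5×8 + (1/2)×5×6 + (1/2)×2×7 + (1/2)×7×4 + (1/2)×5×7 + (1/2)×3×4 = 79.5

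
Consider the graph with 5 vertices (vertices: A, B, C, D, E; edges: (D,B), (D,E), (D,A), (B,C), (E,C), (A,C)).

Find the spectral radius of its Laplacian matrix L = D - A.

Degrees: deg(A) = 2, deg(B) = 2, deg(C) = 3, deg(D) = 3, deg(E) = 2.
L = D − A with rows/columns ordered (A, B, C, D, E):
  [ 2,  0, -1, -1,  0]
  [ 0,  2, -1, -1,  0]
  [-1, -1,  3,  0, -1]
  [-1, -1,  0,  3, -1]
  [ 0,  0, -1, -1,  2]
Characteristic polynomial: det(λI − L) = λ(λ − 2)²(λ − 3)(λ − 5).
Roots: λ = 0; (λ − 2) = 0 ⇒ λ = 2 (multiplicity 2); (λ − 3) = 0 ⇒ λ = 3; (λ − 5) = 0 ⇒ λ = 5.
(Check: the roots sum (with multiplicity) to 12, matching trace L = Σdeg = 2·6 = 12.)
Laplacian eigenvalues: [0.0, 2.0, 2.0, 3.0, 5.0]. Largest eigenvalue (spectral radius) = 5.0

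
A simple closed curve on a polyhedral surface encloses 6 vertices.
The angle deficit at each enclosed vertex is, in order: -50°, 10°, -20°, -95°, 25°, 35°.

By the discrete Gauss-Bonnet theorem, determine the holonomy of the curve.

Holonomy = total enclosed curvature = (-50°) + 10° + (-20°) + (-95°) + 25° + 35° = -95°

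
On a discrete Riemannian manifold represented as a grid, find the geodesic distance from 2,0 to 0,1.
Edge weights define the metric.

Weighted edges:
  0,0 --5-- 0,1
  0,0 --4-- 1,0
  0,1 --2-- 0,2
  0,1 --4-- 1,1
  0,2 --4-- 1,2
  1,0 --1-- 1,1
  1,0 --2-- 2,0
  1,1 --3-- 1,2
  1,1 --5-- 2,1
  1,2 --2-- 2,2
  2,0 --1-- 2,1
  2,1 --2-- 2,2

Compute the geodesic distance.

Shortest path: 2,0 → 1,0 → 1,1 → 0,1, total weight = 7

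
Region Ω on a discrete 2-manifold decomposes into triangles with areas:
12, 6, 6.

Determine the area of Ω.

12 + 6 + 6 = 24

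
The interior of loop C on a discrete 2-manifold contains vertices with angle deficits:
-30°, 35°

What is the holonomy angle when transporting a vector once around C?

Holonomy = total enclosed curvature = (-30°) + 35° = 5°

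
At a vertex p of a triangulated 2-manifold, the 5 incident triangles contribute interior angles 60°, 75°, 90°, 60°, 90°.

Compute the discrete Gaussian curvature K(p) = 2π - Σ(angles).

Sum of angles = 375°. K = 360° - 375° = -15° = -π/12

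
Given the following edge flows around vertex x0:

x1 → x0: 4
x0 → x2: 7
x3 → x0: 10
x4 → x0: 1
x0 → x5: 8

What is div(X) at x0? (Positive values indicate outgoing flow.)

Divergence = sum of outgoing flows = (-4) + 7 + (-10) + (-1) + 8 = 0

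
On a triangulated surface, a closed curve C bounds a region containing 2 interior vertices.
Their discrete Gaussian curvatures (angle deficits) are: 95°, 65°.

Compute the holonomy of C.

Holonomy = total enclosed curvature = 95° + 65° = 160°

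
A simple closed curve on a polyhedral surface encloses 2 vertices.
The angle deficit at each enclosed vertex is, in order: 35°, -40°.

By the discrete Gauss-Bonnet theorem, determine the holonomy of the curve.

Holonomy = total enclosed curvature = 35° + (-40°) = -5°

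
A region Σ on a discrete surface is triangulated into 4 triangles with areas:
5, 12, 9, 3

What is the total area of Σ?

5 + 12 + 9 + 3 = 29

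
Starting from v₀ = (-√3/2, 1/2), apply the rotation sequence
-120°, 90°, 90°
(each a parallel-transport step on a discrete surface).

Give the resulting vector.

Total rotation: (-120°) + 90° + 90° = 60°. Final vector: (-0.8660, -0.5000)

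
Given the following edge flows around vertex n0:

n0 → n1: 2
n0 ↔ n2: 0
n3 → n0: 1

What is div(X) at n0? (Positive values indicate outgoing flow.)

Divergence = sum of outgoing flows = 2 + 0 + (-1) = 1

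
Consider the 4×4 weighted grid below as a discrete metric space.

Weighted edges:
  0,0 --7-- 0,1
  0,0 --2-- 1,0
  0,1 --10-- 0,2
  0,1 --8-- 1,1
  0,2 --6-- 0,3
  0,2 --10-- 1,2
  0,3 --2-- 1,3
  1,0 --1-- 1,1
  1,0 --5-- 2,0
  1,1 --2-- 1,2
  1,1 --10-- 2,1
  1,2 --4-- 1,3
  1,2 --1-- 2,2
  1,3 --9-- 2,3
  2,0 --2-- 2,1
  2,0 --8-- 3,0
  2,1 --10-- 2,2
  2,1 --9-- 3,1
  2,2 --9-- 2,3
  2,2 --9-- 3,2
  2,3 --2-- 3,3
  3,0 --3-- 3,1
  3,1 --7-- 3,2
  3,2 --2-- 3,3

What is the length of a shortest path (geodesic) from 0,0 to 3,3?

Shortest path: 0,0 → 1,0 → 1,1 → 1,2 → 2,2 → 2,3 → 3,3, total weight = 17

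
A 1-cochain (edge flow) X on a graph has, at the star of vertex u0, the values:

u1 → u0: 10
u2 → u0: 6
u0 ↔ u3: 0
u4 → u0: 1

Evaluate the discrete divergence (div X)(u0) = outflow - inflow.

Divergence = sum of outgoing flows = (-10) + (-6) + 0 + (-1) = -17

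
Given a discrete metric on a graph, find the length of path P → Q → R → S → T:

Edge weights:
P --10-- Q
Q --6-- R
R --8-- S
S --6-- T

Arc length = 10 + 6 + 8 + 6 = 30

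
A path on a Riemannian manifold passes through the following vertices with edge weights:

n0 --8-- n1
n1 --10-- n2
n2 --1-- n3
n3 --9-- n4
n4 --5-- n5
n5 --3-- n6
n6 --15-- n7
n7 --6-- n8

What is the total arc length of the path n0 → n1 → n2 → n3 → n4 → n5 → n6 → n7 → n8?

Arc length = 8 + 10 + 1 + 9 + 5 + 3 + 15 + 6 = 57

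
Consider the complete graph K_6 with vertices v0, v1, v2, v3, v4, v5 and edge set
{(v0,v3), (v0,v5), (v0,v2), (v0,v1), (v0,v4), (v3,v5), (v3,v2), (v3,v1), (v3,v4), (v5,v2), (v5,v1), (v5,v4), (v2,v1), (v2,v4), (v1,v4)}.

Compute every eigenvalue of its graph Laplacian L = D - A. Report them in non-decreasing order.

For the complete graph K_n, L = nI − J (J = all-ones matrix). J has eigenvalues n (once, eigenvector 𝟙) and 0 (multiplicity n−1), so L has eigenvalues 0 (once) and n (multiplicity n−1). Here n = 6: eigenvalue 0 once and 6 with multiplicity 5.
Laplacian eigenvalues (increasing order): [0.0, 6.0, 6.0, 6.0, 6.0, 6.0]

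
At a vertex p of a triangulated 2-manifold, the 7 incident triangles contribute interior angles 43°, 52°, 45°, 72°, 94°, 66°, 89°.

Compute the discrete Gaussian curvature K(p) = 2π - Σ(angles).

Sum of angles = 461°. K = 360° - 461° = -101° = -101π/180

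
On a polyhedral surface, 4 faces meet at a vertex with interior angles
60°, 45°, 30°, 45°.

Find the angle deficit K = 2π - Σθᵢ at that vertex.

Sum of angles = 180°. K = 360° - 180° = 180°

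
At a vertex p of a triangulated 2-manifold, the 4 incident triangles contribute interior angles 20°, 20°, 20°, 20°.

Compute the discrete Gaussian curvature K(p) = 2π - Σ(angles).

Sum of angles = 80°. K = 360° - 80° = 280° = 14π/9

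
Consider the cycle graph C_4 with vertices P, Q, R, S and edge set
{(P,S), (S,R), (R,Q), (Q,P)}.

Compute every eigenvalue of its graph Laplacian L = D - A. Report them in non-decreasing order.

The cycle graph C_n has Laplacian eigenvalues λ_k = 2 − 2cos(2πk/n), k = 0, 1, …, n−1. Here n = 4:
k=0: 2 − 2cos(0) = 0.0; k=1: 2 − 2cos(π/2) = 2.0; k=2: 2 − 2cos(π) = 4.0; k=3: 2 − 2cos(3π/2) = 2.0.
Laplacian eigenvalues (increasing order): [0.0, 2.0, 2.0, 4.0]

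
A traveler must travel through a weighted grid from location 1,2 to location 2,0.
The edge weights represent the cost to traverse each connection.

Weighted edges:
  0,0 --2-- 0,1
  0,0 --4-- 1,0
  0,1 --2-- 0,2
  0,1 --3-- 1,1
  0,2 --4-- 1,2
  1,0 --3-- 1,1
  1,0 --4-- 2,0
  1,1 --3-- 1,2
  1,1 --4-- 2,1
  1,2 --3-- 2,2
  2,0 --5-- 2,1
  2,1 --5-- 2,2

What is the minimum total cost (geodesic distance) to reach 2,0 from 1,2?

Shortest path: 1,2 → 1,1 → 1,0 → 2,0, total weight = 10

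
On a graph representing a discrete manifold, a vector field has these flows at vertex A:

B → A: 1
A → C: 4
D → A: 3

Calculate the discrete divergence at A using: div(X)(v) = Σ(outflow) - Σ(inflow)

Divergence = sum of outgoing flows = (-1) + 4 + (-3) = 0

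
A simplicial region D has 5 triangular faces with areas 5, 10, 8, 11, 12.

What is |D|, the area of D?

5 + 10 + 8 + 11 + 12 = 46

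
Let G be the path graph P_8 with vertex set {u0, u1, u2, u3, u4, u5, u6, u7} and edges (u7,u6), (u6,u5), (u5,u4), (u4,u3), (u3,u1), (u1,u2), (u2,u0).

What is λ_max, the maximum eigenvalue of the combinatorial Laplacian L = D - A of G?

The path graph P_n has Laplacian eigenvalues λ_k = 2 − 2cos(kπ/n), k = 0, 1, …, n−1. Here n = 8:
k=0: 2 − 2cos(0) = 0.0; k=1: 2 − 2cos(π/8) = 0.1522; k=2: 2 − 2cos(π/4) = 0.5858; k=3: 2 − 2cos(3π/8) = 1.2346; k=4: 2 − 2cos(π/2) = 2.0; k=5: 2 − 2cos(5π/8) = 2.7654; k=6: 2 − 2cos(3π/4) = 3.4142; k=7: 2 − 2cos(7π/8) = 3.8478.
Laplacian eigenvalues: [0.0, 0.1522, 0.5858, 1.2346, 2.0, 2.7654, 3.4142, 3.8478]. Largest eigenvalue (spectral radius) = 3.8478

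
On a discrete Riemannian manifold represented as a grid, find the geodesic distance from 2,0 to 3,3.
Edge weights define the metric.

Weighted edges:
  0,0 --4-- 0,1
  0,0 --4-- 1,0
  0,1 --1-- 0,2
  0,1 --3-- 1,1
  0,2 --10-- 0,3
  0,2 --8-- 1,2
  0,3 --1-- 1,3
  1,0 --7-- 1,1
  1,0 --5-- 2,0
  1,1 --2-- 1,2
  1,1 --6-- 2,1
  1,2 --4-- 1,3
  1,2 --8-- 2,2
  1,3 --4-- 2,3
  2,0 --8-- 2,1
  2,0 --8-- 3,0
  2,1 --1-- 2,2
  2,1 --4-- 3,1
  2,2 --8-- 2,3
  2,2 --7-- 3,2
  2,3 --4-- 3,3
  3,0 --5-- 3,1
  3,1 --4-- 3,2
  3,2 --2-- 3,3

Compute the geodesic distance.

Shortest path: 2,0 → 2,1 → 2,2 → 3,2 → 3,3, total weight = 18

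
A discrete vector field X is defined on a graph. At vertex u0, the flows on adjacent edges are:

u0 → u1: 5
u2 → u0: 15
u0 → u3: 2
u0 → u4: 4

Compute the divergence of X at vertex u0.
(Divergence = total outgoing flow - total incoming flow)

Divergence = sum of outgoing flows = 5 + (-15) + 2 + 4 = -4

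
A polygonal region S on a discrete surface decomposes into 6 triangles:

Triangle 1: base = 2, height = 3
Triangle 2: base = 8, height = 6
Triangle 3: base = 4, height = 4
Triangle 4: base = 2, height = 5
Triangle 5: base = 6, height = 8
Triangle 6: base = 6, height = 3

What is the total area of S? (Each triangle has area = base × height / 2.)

(1/2)×2×3 + (1/2)×8×6 + (1/2)×4×4 + (1/2)×2×5 + (1/2)×6×8 + (1/2)×6×3 = 73.0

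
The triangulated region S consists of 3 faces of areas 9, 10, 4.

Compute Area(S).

9 + 10 + 4 = 23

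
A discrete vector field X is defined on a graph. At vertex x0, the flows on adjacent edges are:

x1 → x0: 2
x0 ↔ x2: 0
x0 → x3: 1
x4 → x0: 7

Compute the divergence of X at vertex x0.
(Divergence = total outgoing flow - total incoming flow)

Divergence = sum of outgoing flows = (-2) + 0 + 1 + (-7) = -8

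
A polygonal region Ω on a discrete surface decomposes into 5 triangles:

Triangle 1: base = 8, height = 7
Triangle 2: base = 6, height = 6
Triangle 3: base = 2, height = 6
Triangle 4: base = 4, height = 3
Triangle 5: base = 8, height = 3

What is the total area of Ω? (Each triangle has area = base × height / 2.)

(1/2)×8×7 + (1/2)×6×6 + (1/2)×2×6 + (1/2)×4×3 + (1/2)×8×3 = 70.0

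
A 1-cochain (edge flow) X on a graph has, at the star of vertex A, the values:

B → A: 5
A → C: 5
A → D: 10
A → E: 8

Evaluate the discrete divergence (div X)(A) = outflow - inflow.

Divergence = sum of outgoing flows = (-5) + 5 + 10 + 8 = 18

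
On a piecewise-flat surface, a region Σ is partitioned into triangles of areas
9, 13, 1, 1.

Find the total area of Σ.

9 + 13 + 1 + 1 = 24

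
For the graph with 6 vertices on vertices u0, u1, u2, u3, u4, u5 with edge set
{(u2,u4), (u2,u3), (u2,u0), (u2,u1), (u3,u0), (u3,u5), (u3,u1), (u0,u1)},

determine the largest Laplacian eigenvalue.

Degrees: deg(u0) = 3, deg(u1) = 3, deg(u2) = 4, deg(u3) = 4, deg(u4) = 1, deg(u5) = 1.
L = D − A with rows/columns ordered (u0, u1, u2, u3, u4, u5):
  [ 3, -1, -1, -1,  0,  0]
  [-1,  3, -1, -1,  0,  0]
  [-1, -1,  4, -1, -1,  0]
  [-1, -1, -1,  4,  0, -1]
  [ 0,  0, -1,  0,  1,  0]
  [ 0,  0,  0, -1,  0,  1]
Characteristic polynomial: det(λI − L) = λ(λ² − 6λ + 4)(λ² − 6λ + 6)(λ − 4).
Roots: λ = 0; (λ² − 6λ + 4) = 0 ⇒ λ = 3 ± √5 ≈ 0.7639, 5.2361; (λ² − 6λ + 6) = 0 ⇒ λ = 3 ± √3 ≈ 1.2679, 4.7321; (λ − 4) = 0 ⇒ λ = 4.
(Check: the roots sum (with multiplicity) to 16, matching trace L = Σdeg = 2·8 = 16.)
Laplacian eigenvalues: [0.0, 0.7639, 1.2679, 4.0, 4.7321, 5.2361]. Largest eigenvalue (spectral radius) = 5.2361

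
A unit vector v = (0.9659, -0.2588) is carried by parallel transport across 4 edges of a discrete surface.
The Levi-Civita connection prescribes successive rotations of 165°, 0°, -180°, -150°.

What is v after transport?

Total rotation: 165° + 0° + (-180°) + (-150°) = -165°. Final vector: (-1, 0)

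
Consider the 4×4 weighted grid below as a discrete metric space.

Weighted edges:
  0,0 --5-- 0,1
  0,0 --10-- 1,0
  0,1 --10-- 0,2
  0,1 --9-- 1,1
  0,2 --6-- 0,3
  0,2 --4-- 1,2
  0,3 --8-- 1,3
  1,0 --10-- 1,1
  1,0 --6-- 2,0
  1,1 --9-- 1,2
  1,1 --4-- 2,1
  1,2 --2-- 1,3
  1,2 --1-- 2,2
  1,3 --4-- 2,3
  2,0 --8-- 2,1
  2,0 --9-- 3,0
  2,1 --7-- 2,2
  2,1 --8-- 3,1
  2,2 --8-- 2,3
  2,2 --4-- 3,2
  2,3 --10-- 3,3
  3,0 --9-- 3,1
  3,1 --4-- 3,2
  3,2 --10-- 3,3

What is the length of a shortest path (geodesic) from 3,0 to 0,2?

Shortest path: 3,0 → 3,1 → 3,2 → 2,2 → 1,2 → 0,2, total weight = 22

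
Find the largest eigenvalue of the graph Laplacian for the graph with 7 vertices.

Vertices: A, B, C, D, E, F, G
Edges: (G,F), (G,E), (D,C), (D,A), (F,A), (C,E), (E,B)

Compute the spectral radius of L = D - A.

Degrees: deg(A) = 2, deg(B) = 1, deg(C) = 2, deg(D) = 2, deg(E) = 3, deg(F) = 2, deg(G) = 2.
L = D − A with rows/columns ordered (A, B, C, D, E, F, G):
  [ 2,  0,  0, -1,  0, -1,  0]
  [ 0,  1,  0,  0, -1,  0,  0]
  [ 0,  0,  2, -1, -1,  0,  0]
  [-1,  0, -1,  2,  0,  0,  0]
  [ 0, -1, -1,  0,  3,  0, -1]
  [-1,  0,  0,  0,  0,  2, -1]
  [ 0,  0,  0,  0, -1, -1,  2]
Characteristic polynomial: det(λI − L) = λ(λ² − 4λ + 2)(λ − 1)(λ² − 6λ + 7)(λ − 3).
Roots: λ = 0; (λ² − 4λ + 2) = 0 ⇒ λ = 2 ± √2 ≈ 0.5858, 3.4142; (λ − 1) = 0 ⇒ λ = 1; (λ² − 6λ + 7) = 0 ⇒ λ = 3 ± √2 ≈ 1.5858, 4.4142; (λ − 3) = 0 ⇒ λ = 3.
(Check: the roots sum (with multiplicity) to 14, matching trace L = Σdeg = 2·7 = 14.)
Laplacian eigenvalues: [0.0, 0.5858, 1.0, 1.5858, 3.0, 3.4142, 4.4142]. Largest eigenvalue (spectral radius) = 4.4142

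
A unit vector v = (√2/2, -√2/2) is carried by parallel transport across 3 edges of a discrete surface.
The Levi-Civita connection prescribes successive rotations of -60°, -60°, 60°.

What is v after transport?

Total rotation: (-60°) + (-60°) + 60° = -60°. Final vector: (-0.2588, -0.9659)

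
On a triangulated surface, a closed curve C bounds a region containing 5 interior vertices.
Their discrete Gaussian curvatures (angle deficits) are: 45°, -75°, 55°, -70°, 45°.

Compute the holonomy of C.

Holonomy = total enclosed curvature = 45° + (-75°) + 55° + (-70°) + 45° = 0°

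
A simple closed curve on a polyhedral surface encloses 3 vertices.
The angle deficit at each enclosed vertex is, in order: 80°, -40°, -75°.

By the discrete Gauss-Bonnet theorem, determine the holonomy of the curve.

Holonomy = total enclosed curvature = 80° + (-40°) + (-75°) = -35°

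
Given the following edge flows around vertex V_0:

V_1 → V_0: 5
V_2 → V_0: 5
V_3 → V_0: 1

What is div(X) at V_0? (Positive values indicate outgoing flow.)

Divergence = sum of outgoing flows = (-5) + (-5) + (-1) = -11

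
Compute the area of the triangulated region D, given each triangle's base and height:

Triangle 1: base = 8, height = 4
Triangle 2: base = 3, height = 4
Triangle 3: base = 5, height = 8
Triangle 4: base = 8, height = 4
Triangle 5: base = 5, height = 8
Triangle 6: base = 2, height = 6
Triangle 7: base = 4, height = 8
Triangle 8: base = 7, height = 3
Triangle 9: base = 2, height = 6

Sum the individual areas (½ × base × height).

(1/2)×8×4 + (1/2)×3×4 + (1/2)×5×8 + (1/2)×8×4 + (1/2)×5×8 + (1/2)×2×6 + (1/2)×4×8 + (1/2)×7×3 + (1/2)×2×6 = 116.5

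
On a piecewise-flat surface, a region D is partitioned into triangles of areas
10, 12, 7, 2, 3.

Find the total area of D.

10 + 12 + 7 + 2 + 3 = 34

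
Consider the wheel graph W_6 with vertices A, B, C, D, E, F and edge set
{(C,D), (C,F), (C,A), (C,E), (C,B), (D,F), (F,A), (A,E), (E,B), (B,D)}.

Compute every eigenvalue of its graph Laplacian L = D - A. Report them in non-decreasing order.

The wheel W_6 is the join K_1 ∨ C_5 (a hub joined to every vertex of a cycle of length 5). For a join G ∨ H (G on p vertices, H on q vertices) the Laplacian spectrum is 0, p+q, the eigenvalues of L(G) other than one 0 each shifted by +q, and the eigenvalues of L(H) other than one 0 each shifted by +p. With G = K_1 (p = 1, nothing left after dropping its 0) and H = C_5 (q = 5, eigenvalues 2 − 2cos(2πk/5), k = 0, …, 4; drop k = 0), the spectrum of W_6 is 0, 6, and 1 + (2 − 2cos(2πk/5)) = 3 − 2cos(2πk/5) for k = 1, …, 4:
k=1: 3 − 2cos(2π/5) = 2.382; k=2: 3 − 2cos(4π/5) = 4.618; k=3: 3 − 2cos(6π/5) = 4.618; k=4: 3 − 2cos(8π/5) = 2.382.
Laplacian eigenvalues (increasing order): [0.0, 2.382, 2.382, 4.618, 4.618, 6.0]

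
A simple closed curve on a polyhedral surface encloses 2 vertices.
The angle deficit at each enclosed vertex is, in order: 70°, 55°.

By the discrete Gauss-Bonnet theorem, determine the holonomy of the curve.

Holonomy = total enclosed curvature = 70° + 55° = 125°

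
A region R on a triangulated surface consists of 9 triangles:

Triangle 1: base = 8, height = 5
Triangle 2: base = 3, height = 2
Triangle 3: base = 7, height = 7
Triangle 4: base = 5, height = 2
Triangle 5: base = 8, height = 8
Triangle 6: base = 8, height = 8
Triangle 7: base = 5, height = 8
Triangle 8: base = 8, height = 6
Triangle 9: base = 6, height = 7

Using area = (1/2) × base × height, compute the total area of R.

(1/2)×8×5 + (1/2)×3×2 + (1/2)×7×7 + (1/2)×5×2 + (1/2)×8×8 + (1/2)×8×8 + (1/2)×5×8 + (1/2)×8×6 + (1/2)×6×7 = 181.5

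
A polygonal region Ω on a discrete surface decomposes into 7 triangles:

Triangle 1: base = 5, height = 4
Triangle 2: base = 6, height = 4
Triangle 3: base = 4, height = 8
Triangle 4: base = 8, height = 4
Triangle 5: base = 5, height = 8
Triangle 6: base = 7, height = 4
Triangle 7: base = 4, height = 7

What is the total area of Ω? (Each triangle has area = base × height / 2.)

(1/2)×5×4 + (1/2)×6×4 + (1/2)×4×8 + (1/2)×8×4 + (1/2)×5×8 + (1/2)×7×4 + (1/2)×4×7 = 102.0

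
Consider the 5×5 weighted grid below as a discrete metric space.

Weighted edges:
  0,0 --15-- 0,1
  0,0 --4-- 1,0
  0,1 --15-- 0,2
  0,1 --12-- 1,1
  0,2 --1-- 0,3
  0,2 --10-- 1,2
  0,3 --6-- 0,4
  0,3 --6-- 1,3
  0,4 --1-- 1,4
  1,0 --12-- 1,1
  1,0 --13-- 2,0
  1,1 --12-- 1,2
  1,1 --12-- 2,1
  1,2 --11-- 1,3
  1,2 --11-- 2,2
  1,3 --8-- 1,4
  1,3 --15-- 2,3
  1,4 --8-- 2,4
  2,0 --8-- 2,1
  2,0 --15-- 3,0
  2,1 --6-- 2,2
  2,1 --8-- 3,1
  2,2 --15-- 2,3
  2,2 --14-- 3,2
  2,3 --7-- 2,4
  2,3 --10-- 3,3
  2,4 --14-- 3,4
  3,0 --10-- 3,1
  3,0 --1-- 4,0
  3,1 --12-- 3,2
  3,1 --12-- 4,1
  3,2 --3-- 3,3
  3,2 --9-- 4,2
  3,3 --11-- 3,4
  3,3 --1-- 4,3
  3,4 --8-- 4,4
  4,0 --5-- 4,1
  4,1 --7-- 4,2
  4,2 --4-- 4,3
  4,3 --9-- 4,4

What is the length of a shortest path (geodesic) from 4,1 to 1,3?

Shortest path: 4,1 → 4,2 → 4,3 → 3,3 → 2,3 → 1,3, total weight = 37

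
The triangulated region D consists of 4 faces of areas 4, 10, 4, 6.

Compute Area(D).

4 + 10 + 4 + 6 = 24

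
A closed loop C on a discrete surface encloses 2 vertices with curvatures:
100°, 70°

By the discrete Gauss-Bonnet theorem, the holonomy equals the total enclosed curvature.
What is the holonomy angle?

Holonomy = total enclosed curvature = 100° + 70° = 170°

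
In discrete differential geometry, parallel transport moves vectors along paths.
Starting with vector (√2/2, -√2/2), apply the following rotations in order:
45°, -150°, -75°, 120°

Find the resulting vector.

Total rotation: 45° + (-150°) + (-75°) + 120° = -60°. Final vector: (-0.2588, -0.9659)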